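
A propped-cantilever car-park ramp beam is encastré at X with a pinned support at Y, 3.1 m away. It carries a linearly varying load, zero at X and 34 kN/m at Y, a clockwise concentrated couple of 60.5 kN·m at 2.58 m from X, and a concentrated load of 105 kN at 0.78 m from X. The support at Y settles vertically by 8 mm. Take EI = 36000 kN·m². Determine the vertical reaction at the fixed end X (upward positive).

R_X = 120.1 kN

Remove the prop at Y; the released (primary) structure is a cantilever built in at X.
Deflection at Y on the released cantilever, summing each load's contribution:
  triangular load, peak 34 at the free end: 11w₀L⁴/(120EI) = 287.8/EI
  clockwise couple 60.5 at a = 2.58: M₀a(2L − a)/(2EI) = 282.5/EI
  point load 105 at a = 0.78: Pa²(3L − a)/(6EI) = 90.71/EI
  δ_0 = 661.1/EI
Flexibility coefficient — unit upward force at Y: δ_{YY} = L³/(3EI) = 9.93/EI.
With EI = 36000 kN·m²: δ_0 = 0.018363 m and δ_{YY} = 0.000276 m/kN.
Compatibility — the beam at Y must follow the support down by 0.008 m: δ_0 − R_Y·δ_{YY} = 0.008, so R_Y = (0.018363 − 0.008)/0.000276 = 37.57 kN.
Vertical equilibrium: R_X = ΣP − R_Y = 157.7 − 37.57 = 120.1 kN.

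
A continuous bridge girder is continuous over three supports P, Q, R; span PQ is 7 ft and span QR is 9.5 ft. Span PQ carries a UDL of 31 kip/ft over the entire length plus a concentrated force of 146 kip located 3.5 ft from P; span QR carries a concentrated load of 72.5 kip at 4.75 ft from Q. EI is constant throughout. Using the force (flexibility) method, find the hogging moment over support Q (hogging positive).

Take M_Q as the redundant. Released structure: two simple spans PQ and QR with a hinge at Q.
Rotations at Q on the released spans (each span's end-slope, ×1/EI):
  span PQ: UDL 31: wL³/(24EI) = 443/EI
  span PQ: point load 146 at a = 3.5: Pab(L + a)/(6LEI) = 447.1/EI
  span QR: point load 72.5 at a = 4.75: Pab(L + b)/(6LEI) = 408.9/EI
  relative rotation θ_0 = (890.2 + 408.9)/EI = 1299/EI
A unit hogging moment at Q produces rotation L₁/(3EI) + L₂/(3EI) = 5.5/EI.
Compatibility: M_Q·(L₁+L₂)/(3EI) = θ_0, giving M_Q = 236.2 kip·ft (hogging).

M_Q = 236.2 kip·ft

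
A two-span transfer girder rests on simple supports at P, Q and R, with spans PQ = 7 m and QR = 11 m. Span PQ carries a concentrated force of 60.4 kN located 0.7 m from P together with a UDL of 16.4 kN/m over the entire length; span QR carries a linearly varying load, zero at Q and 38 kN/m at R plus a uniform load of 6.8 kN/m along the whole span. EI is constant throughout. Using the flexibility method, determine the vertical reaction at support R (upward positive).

Take M_Q as the redundant. Released structure: two simple spans PQ and QR with a hinge at Q.
End slopes at the hinge Q, treating each span as simply supported:
  span PQ: point load 60.4 at a = 0.7: Pab(L + a)/(6LEI) = 48.83/EI
  span PQ: UDL 16.4: wL³/(24EI) = 234.4/EI
  span QR: triangular load, peak 38: 7w₀L³/(360EI) = 983.5/EI
  span QR: UDL 6.8: wL³/(24EI) = 377.1/EI
  relative rotation θ_0 = (283.2 + 1361)/EI = 1644/EI
A unit hogging moment at Q produces rotation L₁/(3EI) + L₂/(3EI) = 6/EI.
Slope continuity at Q: θ_0 = M_Q·6/EI, so M_Q = 1644/6 = 274 kN·m (hogging).
Span QR, ΣM about R: R_Q^{QR}·11 = 1178 + 274, so R_Q^{QR} = 132 kN and R_R = 283.8 − 132 = 151.8 kN.

R_R = 151.8 kN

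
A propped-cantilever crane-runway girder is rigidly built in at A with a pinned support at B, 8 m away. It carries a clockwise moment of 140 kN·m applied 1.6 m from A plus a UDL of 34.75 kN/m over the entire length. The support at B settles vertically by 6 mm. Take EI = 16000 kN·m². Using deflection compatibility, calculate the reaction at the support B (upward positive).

Remove the prop at B; the released (primary) structure is a cantilever built in at A.
Free-end deflection of the primary structure under the applied loading (downward +):
  clockwise couple 140 at a = 1.6: M₀a(2L − a)/(2EI) = 1613/EI
  UDL 34.75: wL⁴/(8EI) = 17792/EI
  δ_0 = 19405/EI
Flexibility coefficient — unit upward force at B: δ_{BB} = L³/(3EI) = 170.7/EI.
With EI = 16000 kN·m²: δ_0 = 1.2128 m and δ_{BB} = 0.010667 m/kN.
Compatibility — the beam at B must follow the support down by 0.006 m: δ_0 − R_B·δ_{BB} = 0.006, so R_B = (1.2128 − 0.006)/0.010667 = 113.1 kN.

R_B = 113.1 kN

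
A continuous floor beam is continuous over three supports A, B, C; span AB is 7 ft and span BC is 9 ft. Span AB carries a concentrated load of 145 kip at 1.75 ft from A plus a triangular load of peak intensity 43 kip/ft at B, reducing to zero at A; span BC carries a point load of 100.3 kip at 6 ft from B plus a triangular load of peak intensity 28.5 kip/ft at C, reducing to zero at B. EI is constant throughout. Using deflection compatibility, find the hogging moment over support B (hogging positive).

Insert a hinge at B; M_B is the redundant, and each span becomes simply supported.
Discontinuity in slope at B on the released structure — sum the simple-span end rotations:
  span AB: point load 145 at a = 1.75: Pab(L + a)/(6LEI) = 277.5/EI
  span AB: triangular load, peak 43: w₀L³/(45EI) = 327.8/EI
  span BC: point load 100.3 at a = 6: Pab(L + b)/(6LEI) = 401.2/EI
  span BC: triangular load, peak 28.5: 7w₀L³/(360EI) = 404/EI
  relative rotation θ_0 = (605.3 + 805.2)/EI = 1410/EI
A unit hogging moment at B produces rotation L₁/(3EI) + L₂/(3EI) = 5.333/EI.
Compatibility: M_B·(L₁+L₂)/(3EI) = θ_0, giving M_B = 264.5 kip·ft (hogging).

M_B = 264.5 kip·ft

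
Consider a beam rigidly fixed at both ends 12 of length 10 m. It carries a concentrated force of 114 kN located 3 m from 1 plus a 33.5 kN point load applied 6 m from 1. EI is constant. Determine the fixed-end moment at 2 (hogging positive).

Take the two fixed-end moments M_1, M_2 as redundants; the released structure is the simple span 12.
Simple-span end rotations at 1 and 2 under the given loads:
  at 1: point load 114 at a = 3: Pab(L + b)/(6LEI) = 678.3/EI
  at 2: point load 114 at a = 3: Pab(L + a)/(6LEI) = 518.7/EI
  at 1: point load 33.5 at a = 6: Pab(L + b)/(6LEI) = 187.6/EI
  at 2: point load 33.5 at a = 6: Pab(L + a)/(6LEI) = 214.4/EI
  θ_10 = 865.9/EI,  θ_20 = 733.1/EI
Flexibility coefficients: a unit moment at one end gives L/(3EI) there and L/(6EI) at the far end, so f₁₁ = f₂₂ = 3.333/EI and f₁₂ = f₂₁ = 1.667/EI.
Compatibility — zero rotation at each built-in end:
  3.333 M_1 + 1.667 M_2 = 865.9
  1.667 M_1 + 3.333 M_2 = 733.1
Solving the pair gives M_1 = 199.7 kN·m and M_2 = 120.1 kN·m (hogging).

M_2 = 120.1 kN·m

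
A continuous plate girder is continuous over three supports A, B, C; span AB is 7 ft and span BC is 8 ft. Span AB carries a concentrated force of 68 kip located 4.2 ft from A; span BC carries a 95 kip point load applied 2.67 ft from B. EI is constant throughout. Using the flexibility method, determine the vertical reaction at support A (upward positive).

R_A = 10.38 kip

Release continuity at B by inserting a hinge; the redundant is the internal moment M_B. The primary structure is two simply-supported spans AB and BC.
End slopes at the hinge B, treating each span as simply supported:
  span AB: point load 68 at a = 4.2: Pab(L + a)/(6LEI) = 213.2/EI
  span BC: point load 95 at a = 2.67: Pab(L + b)/(6LEI) = 375.4/EI
  relative rotation θ_0 = (213.2 + 375.4)/EI = 588.7/EI
A unit hogging moment at B produces rotation L₁/(3EI) + L₂/(3EI) = 5/EI.
Slope continuity at B: θ_0 = M_B·5/EI, so M_B = 588.7/5 = 117.7 kip·ft (hogging).
Span AB, ΣM about A with M_B applied at B: R_B^{AB}·7 = 285.6 + 117.7, so R_B^{AB} = 57.62 kip and R_A = 68 − 57.62 = 10.38 kip.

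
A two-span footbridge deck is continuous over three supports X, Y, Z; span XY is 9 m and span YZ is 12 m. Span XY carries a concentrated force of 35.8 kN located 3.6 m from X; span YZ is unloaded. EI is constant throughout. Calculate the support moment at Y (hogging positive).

Take M_Y as the redundant. Released structure: two simple spans XY and YZ with a hinge at Y.
End slopes at the hinge Y, treating each span as simply supported:
  span XY: point load 35.8 at a = 3.6: Pab(L + a)/(6LEI) = 162.4/EI
  relative rotation θ_0 = (162.4 + 0)/EI = 162.4/EI
A unit hogging moment at Y produces rotation L₁/(3EI) + L₂/(3EI) = 7/EI.
Compatibility: M_Y·(L₁+L₂)/(3EI) = θ_0, giving M_Y = 23.2 kN·m (hogging).

M_Y = 23.2 kN·m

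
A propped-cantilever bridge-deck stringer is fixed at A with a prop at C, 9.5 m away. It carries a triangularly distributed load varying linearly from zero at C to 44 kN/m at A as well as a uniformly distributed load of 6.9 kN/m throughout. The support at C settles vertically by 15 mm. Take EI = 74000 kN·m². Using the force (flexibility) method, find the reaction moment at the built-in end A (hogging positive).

M_A = 379.5 kN·m

Release the roller at C. Primary structure: cantilever fixed at A.
Primary-structure tip deflection at C by superposition:
  triangular load, peak 44 at the fixed end: w₀L⁴/(30EI) = 11946/EI
  UDL 6.9: wL⁴/(8EI) = 7025/EI
  δ_0 = 18971/EI
Flexibility coefficient — unit upward force at C: δ_{CC} = L³/(3EI) = 285.8/EI.
With EI = 74000 kN·m²: δ_0 = 0.25637 m and δ_{CC} = 0.003862 m/kN.
Compatibility — the beam at C must follow the support down by 0.015 m: δ_0 − R_C·δ_{CC} = 0.015, so R_C = (0.25637 − 0.015)/0.003862 = 62.5 kN.
Moment equilibrium about A: M_A = Σ(load moments about A) − R_C·L = 973.2 − 62.5×9.5 = 379.5 kN·m.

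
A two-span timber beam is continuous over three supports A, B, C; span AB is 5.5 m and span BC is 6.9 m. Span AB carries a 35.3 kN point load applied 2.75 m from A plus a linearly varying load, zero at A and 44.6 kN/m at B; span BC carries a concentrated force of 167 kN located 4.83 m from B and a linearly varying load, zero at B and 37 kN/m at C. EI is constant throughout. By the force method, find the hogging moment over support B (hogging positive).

M_B = 200.7 kN·m

Insert a hinge at B; M_B is the redundant, and each span becomes simply supported.
Discontinuity in slope at B on the released structure — sum the simple-span end rotations:
  span AB: point load 35.3 at a = 2.75: Pab(L + a)/(6LEI) = 66.74/EI
  span AB: triangular load, peak 44.6: w₀L³/(45EI) = 164.9/EI
  span BC: point load 167 at a = 4.83: Pab(L + b)/(6LEI) = 361.8/EI
  span BC: triangular load, peak 37: 7w₀L³/(360EI) = 236.3/EI
  relative rotation θ_0 = (231.6 + 598.1)/EI = 829.7/EI
A unit hogging moment at B produces rotation L₁/(3EI) + L₂/(3EI) = 4.133/EI.
Compatibility: M_B·(L₁+L₂)/(3EI) = θ_0, giving M_B = 200.7 kN·m (hogging).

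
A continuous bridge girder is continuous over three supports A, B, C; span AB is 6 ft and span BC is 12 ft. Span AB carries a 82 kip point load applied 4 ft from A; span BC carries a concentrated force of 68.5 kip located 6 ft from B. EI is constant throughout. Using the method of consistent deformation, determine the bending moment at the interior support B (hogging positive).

M_B = 133.1 kip·ft

Release continuity at B by inserting a hinge; the redundant is the internal moment M_B. The primary structure is two simply-supported spans AB and BC.
Rotations at B on the released spans (each span's end-slope, ×1/EI):
  span AB: point load 82 at a = 4: Pab(L + a)/(6LEI) = 182.2/EI
  span BC: point load 68.5 at a = 6: Pab(L + b)/(6LEI) = 616.5/EI
  relative rotation θ_0 = (182.2 + 616.5)/EI = 798.7/EI
A unit hogging moment at B produces rotation L₁/(3EI) + L₂/(3EI) = 6/EI.
Compatibility: M_B·(L₁+L₂)/(3EI) = θ_0, giving M_B = 133.1 kip·ft (hogging).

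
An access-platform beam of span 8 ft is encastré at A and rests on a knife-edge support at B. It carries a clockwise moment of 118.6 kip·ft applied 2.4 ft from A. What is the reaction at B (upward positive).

R_B = 11.34 kip

Choose R_B as the redundant. The primary structure is the cantilever fixed at A.
Free-end deflection of the primary structure under the applied loading (downward +):
  clockwise couple 118.6 at a = 2.4: M₀a(2L − a)/(2EI) = 1936/EI
Tip deflection under a unit load at B: L³/(3EI) = 170.7/EI.
The prop prevents deflection at B: R_B = δ_0/δ_{BB} = 1936/170.7 = 11.34 kip.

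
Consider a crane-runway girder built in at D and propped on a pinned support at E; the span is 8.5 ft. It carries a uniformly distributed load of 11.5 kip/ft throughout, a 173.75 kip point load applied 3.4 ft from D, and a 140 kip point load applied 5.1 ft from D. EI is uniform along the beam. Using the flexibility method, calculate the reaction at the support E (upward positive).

R_E = 133.3 kip

Remove the prop at E; the released (primary) structure is a cantilever built in at D.
Deflection at E on the released cantilever, summing each load's contribution:
  UDL 11.5: wL⁴/(8EI) = 7504/EI
  point load 173.75 at a = 3.4: Pa²(3L − a)/(6EI) = 7398/EI
  point load 140 at a = 5.1: Pa²(3L − a)/(6EI) = 12381/EI
  δ_0 = 27283/EI
Flexibility coefficient — unit upward force at E: δ_{EE} = L³/(3EI) = 204.7/EI.
Compatibility at E: δ_0 − R_E·δ_{EE} = 0, so R_E = 27283/204.7 = 133.3 kip.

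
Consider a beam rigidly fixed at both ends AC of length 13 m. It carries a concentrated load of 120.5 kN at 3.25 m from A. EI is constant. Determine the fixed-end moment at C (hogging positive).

Take the two fixed-end moments M_A, M_C as redundants; the released structure is the simple span AC.
Simple-span end rotations at A and C under the given loads:
  at A: point load 120.5 at a = 3.25: Pab(L + b)/(6LEI) = 1114/EI
  at C: point load 120.5 at a = 3.25: Pab(L + a)/(6LEI) = 795.5/EI
  θ_A0 = 1114/EI,  θ_C0 = 795.5/EI
Flexibility coefficients: a unit moment at one end gives L/(3EI) there and L/(6EI) at the far end, so f₁₁ = f₂₂ = 4.333/EI and f₁₂ = f₂₁ = 2.167/EI.
Compatibility — zero rotation at each built-in end:
  4.333 M_A + 2.167 M_C = 1114
  2.167 M_A + 4.333 M_C = 795.5
Solving the pair gives M_A = 220.3 kN·m and M_C = 73.43 kN·m (hogging).

M_C = 73.43 kN·m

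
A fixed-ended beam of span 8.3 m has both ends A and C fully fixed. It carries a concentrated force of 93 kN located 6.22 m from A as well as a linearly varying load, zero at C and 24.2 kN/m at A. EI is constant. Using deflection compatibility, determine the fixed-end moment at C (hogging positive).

Take the two fixed-end moments M_A, M_C as redundants; the released structure is the simple span AC.
On the primary (simply-supported) span, the end slopes from the loading are:
  at A: point load 93 at a = 6.22: Pab(L + b)/(6LEI) = 250.8/EI
  at C: point load 93 at a = 6.22: Pab(L + a)/(6LEI) = 350.8/EI
  at A: triangular load, peak 24.2: w₀L³/(45EI) = 307.5/EI
  at C: triangular load, peak 24.2: 7w₀L³/(360EI) = 269.1/EI
  θ_A0 = 558.3/EI,  θ_C0 = 619.9/EI
Flexibility coefficients: a unit moment at one end gives L/(3EI) there and L/(6EI) at the far end, so f₁₁ = f₂₂ = 2.767/EI and f₁₂ = f₂₁ = 1.383/EI.
Compatibility — zero rotation at each built-in end:
  2.767 M_A + 1.383 M_C = 558.3
  1.383 M_A + 2.767 M_C = 619.9
Solving the pair gives M_A = 119.7 kN·m and M_C = 164.2 kN·m (hogging).

M_C = 164.2 kN·m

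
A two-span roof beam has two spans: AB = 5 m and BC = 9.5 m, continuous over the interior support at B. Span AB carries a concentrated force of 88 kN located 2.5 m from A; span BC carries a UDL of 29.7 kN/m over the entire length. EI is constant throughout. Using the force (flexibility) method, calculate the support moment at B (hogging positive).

M_B = 248 kN·m

Insert a hinge at B; M_B is the redundant, and each span becomes simply supported.
Discontinuity in slope at B on the released structure — sum the simple-span end rotations:
  span AB: point load 88 at a = 2.5: Pab(L + a)/(6LEI) = 137.5/EI
  span BC: UDL 29.7: wL³/(24EI) = 1061/EI
  relative rotation θ_0 = (137.5 + 1061)/EI = 1199/EI
A unit hogging moment at B produces rotation L₁/(3EI) + L₂/(3EI) = 4.833/EI.
Compatibility: M_B·(L₁+L₂)/(3EI) = θ_0, giving M_B = 248 kN·m (hogging).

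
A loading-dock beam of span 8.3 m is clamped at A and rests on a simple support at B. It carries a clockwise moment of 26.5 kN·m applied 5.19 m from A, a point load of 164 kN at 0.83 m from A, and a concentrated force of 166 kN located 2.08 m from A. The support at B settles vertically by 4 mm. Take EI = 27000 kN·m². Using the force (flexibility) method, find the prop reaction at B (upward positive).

Remove the prop at B; the released (primary) structure is a cantilever built in at A.
Free-end deflection of the primary structure under the applied loading (downward +):
  clockwise couple 26.5 at a = 5.19: M₀a(2L − a)/(2EI) = 784.6/EI
  point load 164 at a = 0.83: Pa²(3L − a)/(6EI) = 453.2/EI
  point load 166 at a = 2.08: Pa²(3L − a)/(6EI) = 2731/EI
  δ_0 = 3969/EI
Flexibility coefficient — unit upward force at B: δ_{BB} = L³/(3EI) = 190.6/EI.
With EI = 27000 kN·m²: δ_0 = 0.14701 m and δ_{BB} = 0.007059 m/kN.
Compatibility — the beam at B must follow the support down by 0.004 m: δ_0 − R_B·δ_{BB} = 0.004, so R_B = (0.14701 − 0.004)/0.007059 = 20.26 kN.

R_B = 20.26 kN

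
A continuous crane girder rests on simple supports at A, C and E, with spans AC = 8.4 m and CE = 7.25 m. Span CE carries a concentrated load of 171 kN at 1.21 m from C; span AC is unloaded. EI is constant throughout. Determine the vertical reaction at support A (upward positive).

R_A = -8.713 kN

Release continuity at C by inserting a hinge; the redundant is the internal moment M_C. The primary structure is two simply-supported spans AC and CE.
End slopes at the hinge C, treating each span as simply supported:
  span CE: point load 171 at a = 1.21: Pab(L + b)/(6LEI) = 381.8/EI
  relative rotation θ_0 = (0 + 381.8)/EI = 381.8/EI
A unit hogging moment at C produces rotation L₁/(3EI) + L₂/(3EI) = 5.217/EI.
Slope continuity at C: θ_0 = M_C·5.217/EI, so M_C = 381.8/5.217 = 73.19 kN·m (hogging).
Span AC, ΣM about A with M_C applied at C: R_C^{AC}·8.4 = 0 + 73.19, so R_C^{AC} = 8.713 kN and R_A = 0 − 8.713 = -8.713 kN.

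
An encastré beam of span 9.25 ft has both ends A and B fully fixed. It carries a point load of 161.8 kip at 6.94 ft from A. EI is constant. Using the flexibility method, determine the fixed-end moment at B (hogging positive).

M_B = 210.4 kip·ft

Take the two fixed-end moments M_A, M_B as redundants; the released structure is the simple span AB.
On the primary (simply-supported) span, the end slopes from the loading are:
  at A: point load 161.8 at a = 6.94: Pab(L + b)/(6LEI) = 540.3/EI
  at B: point load 161.8 at a = 6.94: Pab(L + a)/(6LEI) = 756.7/EI
  θ_A0 = 540.3/EI,  θ_B0 = 756.7/EI
Flexibility coefficients: a unit moment at one end gives L/(3EI) there and L/(6EI) at the far end, so f₁₁ = f₂₂ = 3.083/EI and f₁₂ = f₂₁ = 1.542/EI.
Compatibility — zero rotation at each built-in end:
  3.083 M_A + 1.542 M_B = 540.3
  1.542 M_A + 3.083 M_B = 756.7
Solving the pair gives M_A = 70.03 kip·ft and M_B = 210.4 kip·ft (hogging).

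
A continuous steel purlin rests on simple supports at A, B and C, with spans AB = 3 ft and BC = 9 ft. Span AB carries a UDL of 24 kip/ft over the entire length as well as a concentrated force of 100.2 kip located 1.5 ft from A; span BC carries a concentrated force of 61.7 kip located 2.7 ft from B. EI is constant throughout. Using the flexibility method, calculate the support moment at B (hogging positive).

Release continuity at B by inserting a hinge; the redundant is the internal moment M_B. The primary structure is two simply-supported spans AB and BC.
Discontinuity in slope at B on the released structure — sum the simple-span end rotations:
  span AB: UDL 24: wL³/(24EI) = 27/EI
  span AB: point load 100.2 at a = 1.5: Pab(L + a)/(6LEI) = 56.36/EI
  span BC: point load 61.7 at a = 2.7: Pab(L + b)/(6LEI) = 297.4/EI
  relative rotation θ_0 = (83.36 + 297.4)/EI = 380.7/EI
A unit hogging moment at B produces rotation L₁/(3EI) + L₂/(3EI) = 4/EI.
Slope continuity at B: θ_0 = M_B·4/EI, so M_B = 380.7/4 = 95.18 kip·ft (hogging).

M_B = 95.18 kip·ft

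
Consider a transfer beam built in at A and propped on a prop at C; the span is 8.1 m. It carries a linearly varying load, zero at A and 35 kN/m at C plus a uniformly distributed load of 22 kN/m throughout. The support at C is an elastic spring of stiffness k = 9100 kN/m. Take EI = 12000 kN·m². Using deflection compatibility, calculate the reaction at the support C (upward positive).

Choose R_C as the redundant. The primary structure is the cantilever fixed at A.
Downward deflection at the released point C due to the loads:
  triangular load, peak 35 at the free end: 11w₀L⁴/(120EI) = 13811/EI
  UDL 22: wL⁴/(8EI) = 11838/EI
  δ_0 = 25649/EI
Tip deflection under a unit load at C: L³/(3EI) = 177.1/EI.
With EI = 12000 kN·m²: δ_0 = 2.1374 m and δ_{CC} = 0.014762 m/kN.
Compatibility — the spring shortens by R_C/k under the reaction it provides: δ_0 − R_C·δ_{CC} = R_C/k. With 1/k = 0.00011 m/kN, R_C = δ_0 / (δ_{CC} + 1/k) = 2.1374 / (0.014762 + 0.00011) = 143.7 kN.

R_C = 143.7 kN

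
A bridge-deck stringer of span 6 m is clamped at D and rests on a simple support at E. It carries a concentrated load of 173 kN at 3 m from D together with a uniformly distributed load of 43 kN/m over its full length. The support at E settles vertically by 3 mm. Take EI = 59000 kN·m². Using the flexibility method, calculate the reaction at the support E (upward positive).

Take the reaction at E as the redundant and release it; the primary structure is a cantilever fixed at D.
Free-end deflection of the primary structure under the applied loading (downward +):
  point load 173 at a = 3: Pa²(3L − a)/(6EI) = 3892/EI
  UDL 43: wL⁴/(8EI) = 6966/EI
  δ_0 = 10858/EI
Tip deflection under a unit load at E: L³/(3EI) = 72/EI.
With EI = 59000 kN·m²: δ_0 = 0.18404 m and δ_{EE} = 0.00122 m/kN.
Compatibility — the beam at E must follow the support down by 0.003 m: δ_0 − R_E·δ_{EE} = 0.003, so R_E = (0.18404 − 0.003)/0.00122 = 148.4 kN.

R_E = 148.4 kN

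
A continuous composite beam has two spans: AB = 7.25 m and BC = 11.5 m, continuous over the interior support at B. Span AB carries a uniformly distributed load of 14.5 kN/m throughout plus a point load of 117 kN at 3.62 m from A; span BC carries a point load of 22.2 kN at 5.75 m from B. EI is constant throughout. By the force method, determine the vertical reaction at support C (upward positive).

R_C = -0.00146 kN

Take M_B as the redundant. Released structure: two simple spans AB and BC with a hinge at B.
Discontinuity in slope at B on the released structure — sum the simple-span end rotations:
  span AB: UDL 14.5: wL³/(24EI) = 230.2/EI
  span AB: point load 117 at a = 3.62: Pab(L + a)/(6LEI) = 384.2/EI
  span BC: point load 22.2 at a = 5.75: Pab(L + b)/(6LEI) = 183.5/EI
  relative rotation θ_0 = (614.4 + 183.5)/EI = 797.9/EI
A unit hogging moment at B produces rotation L₁/(3EI) + L₂/(3EI) = 6.25/EI.
Compatibility: M_B·(L₁+L₂)/(3EI) = θ_0, giving M_B = 127.7 kN·m (hogging).
Span BC, ΣM about C: R_B^{BC}·11.5 = 127.7 + 127.7, so R_B^{BC} = 22.2 kN and R_C = 22.2 − 22.2 = -0.00146 kN.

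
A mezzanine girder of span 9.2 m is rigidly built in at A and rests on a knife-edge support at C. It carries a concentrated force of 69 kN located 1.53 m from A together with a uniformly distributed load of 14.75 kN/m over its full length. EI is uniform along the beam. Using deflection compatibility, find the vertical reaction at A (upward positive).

Choose R_C as the redundant. The primary structure is the cantilever fixed at A.
Deflection at C on the released cantilever, summing each load's contribution:
  point load 69 at a = 1.53: Pa²(3L − a)/(6EI) = 701.8/EI
  UDL 14.75: wL⁴/(8EI) = 13208/EI
  δ_0 = 13910/EI
Flexibility coefficient — unit upward force at C: δ_{CC} = L³/(3EI) = 259.6/EI.
The prop prevents deflection at C: R_C = δ_0/δ_{CC} = 13910/259.6 = 53.59 kN.
Vertical equilibrium: R_A = ΣP − R_C = 204.7 − 53.59 = 151.1 kN.

R_A = 151.1 kN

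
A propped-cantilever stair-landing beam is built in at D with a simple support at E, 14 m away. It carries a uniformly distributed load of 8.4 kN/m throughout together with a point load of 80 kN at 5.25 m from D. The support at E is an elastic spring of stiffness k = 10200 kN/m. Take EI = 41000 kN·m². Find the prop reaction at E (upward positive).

R_E = 58.61 kN

Release the roller at E. Primary structure: cantilever fixed at D.
Deflection at E on the released cantilever, summing each load's contribution:
  UDL 8.4: wL⁴/(8EI) = 40337/EI
  point load 80 at a = 5.25: Pa²(3L − a)/(6EI) = 13506/EI
  δ_0 = 53842/EI
Tip deflection under a unit load at E: L³/(3EI) = 914.7/EI.
With EI = 41000 kN·m²: δ_0 = 1.3132 m and δ_{EE} = 0.022309 m/kN.
Compatibility — the spring shortens by R_E/k under the reaction it provides: δ_0 − R_E·δ_{EE} = R_E/k. With 1/k = 0.000098 m/kN, R_E = δ_0 / (δ_{EE} + 1/k) = 1.3132 / (0.022309 + 0.000098) = 58.61 kN.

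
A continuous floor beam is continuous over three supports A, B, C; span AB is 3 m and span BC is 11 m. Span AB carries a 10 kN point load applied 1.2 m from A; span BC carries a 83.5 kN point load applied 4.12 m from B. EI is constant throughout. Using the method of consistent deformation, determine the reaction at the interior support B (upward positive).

R_B = 115 kN

Insert a hinge at B; M_B is the redundant, and each span becomes simply supported.
Rotations at B on the released spans (each span's end-slope, ×1/EI):
  span AB: point load 10 at a = 1.2: Pab(L + a)/(6LEI) = 5.04/EI
  span BC: point load 83.5 at a = 4.12: Pab(L + b)/(6LEI) = 641.2/EI
  relative rotation θ_0 = (5.04 + 641.2)/EI = 646.2/EI
A unit hogging moment at B produces rotation L₁/(3EI) + L₂/(3EI) = 4.667/EI.
Compatibility: M_B·(L₁+L₂)/(3EI) = θ_0, giving M_B = 138.5 kN·m (hogging).
Span AB, ΣM about A with M_B applied at B: R_B^{AB}·3 = 12 + 138.5, so R_B^{AB} = 50.16 kN and R_A = 10 − 50.16 = -40.16 kN.
Span BC, ΣM about C: R_B^{BC}·11 = 574.5 + 138.5, so R_B^{BC} = 64.81 kN and R_C = 83.5 − 64.81 = 18.69 kN.
R_B = 50.16 + 64.81 = 115 kN.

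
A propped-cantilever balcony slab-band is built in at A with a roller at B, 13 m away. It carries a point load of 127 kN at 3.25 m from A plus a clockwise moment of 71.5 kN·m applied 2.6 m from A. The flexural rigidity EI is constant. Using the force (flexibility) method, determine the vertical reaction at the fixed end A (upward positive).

R_A = 113.1 kN

Remove the prop at B; the released (primary) structure is a cantilever built in at A.
Primary-structure tip deflection at B by superposition:
  point load 127 at a = 3.25: Pa²(3L − a)/(6EI) = 7993/EI
  clockwise couple 71.5 at a = 2.6: M₀a(2L − a)/(2EI) = 2175/EI
  δ_0 = 10168/EI
Tip deflection under a unit load at B: L³/(3EI) = 732.3/EI.
The prop prevents deflection at B: R_B = δ_0/δ_{BB} = 10168/732.3 = 13.88 kN.
Vertical equilibrium: R_A = ΣP − R_B = 127 − 13.88 = 113.1 kN.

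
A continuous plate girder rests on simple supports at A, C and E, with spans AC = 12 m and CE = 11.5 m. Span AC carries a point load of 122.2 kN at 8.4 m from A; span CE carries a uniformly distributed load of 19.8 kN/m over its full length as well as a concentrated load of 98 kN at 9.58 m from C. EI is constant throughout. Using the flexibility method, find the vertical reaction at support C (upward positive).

R_C = 273.4 kN

Insert a hinge at C; M_C is the redundant, and each span becomes simply supported.
Discontinuity in slope at C on the released structure — sum the simple-span end rotations:
  span AC: point load 122.2 at a = 8.4: Pab(L + a)/(6LEI) = 1047/EI
  span CE: UDL 19.8: wL³/(24EI) = 1255/EI
  span CE: point load 98 at a = 9.58: Pab(L + b)/(6LEI) = 350.6/EI
  relative rotation θ_0 = (1047 + 1605)/EI = 2652/EI
A unit hogging moment at C produces rotation L₁/(3EI) + L₂/(3EI) = 7.833/EI.
Compatibility: M_C·(L₁+L₂)/(3EI) = θ_0, giving M_C = 338.6 kN·m (hogging).
Span AC, ΣM about A with M_C applied at C: R_C^{AC}·12 = 1026 + 338.6, so R_C^{AC} = 113.8 kN and R_A = 122.2 − 113.8 = 8.444 kN.
Span CE, ΣM about E: R_C^{CE}·11.5 = 1497 + 338.6, so R_C^{CE} = 159.7 kN and R_E = 325.7 − 159.7 = 166 kN.
R_C = 113.8 + 159.7 = 273.4 kN.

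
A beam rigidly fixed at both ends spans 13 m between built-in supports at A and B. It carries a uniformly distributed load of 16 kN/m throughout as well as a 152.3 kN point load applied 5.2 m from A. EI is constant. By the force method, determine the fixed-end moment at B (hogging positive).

Take the two fixed-end moments M_A, M_B as redundants; the released structure is the simple span AB.
Simple-span end rotations at A and B under the given loads:
  at A: UDL 16: wL³/(24EI) = 1465/EI
  at B: UDL 16: wL³/(24EI) = 1465/EI
  at A: point load 152.3 at a = 5.2: Pab(L + b)/(6LEI) = 1647/EI
  at B: point load 152.3 at a = 5.2: Pab(L + a)/(6LEI) = 1441/EI
  θ_A0 = 3112/EI,  θ_B0 = 2906/EI
Flexibility coefficients: a unit moment at one end gives L/(3EI) there and L/(6EI) at the far end, so f₁₁ = f₂₂ = 4.333/EI and f₁₂ = f₂₁ = 2.167/EI.
Compatibility — zero rotation at each built-in end:
  4.333 M_A + 2.167 M_B = 3112
  2.167 M_A + 4.333 M_B = 2906
Solving the pair gives M_A = 510.4 kN·m and M_B = 415.4 kN·m (hogging).

M_B = 415.4 kN·m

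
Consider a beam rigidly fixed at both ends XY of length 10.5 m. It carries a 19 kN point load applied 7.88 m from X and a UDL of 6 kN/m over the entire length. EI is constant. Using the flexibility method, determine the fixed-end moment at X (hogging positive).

Take the two fixed-end moments M_X, M_Y as redundants; the released structure is the simple span XY.
Simple-span end rotations at X and Y under the given loads:
  at X: point load 19 at a = 7.88: Pab(L + b)/(6LEI) = 81.69/EI
  at Y: point load 19 at a = 7.88: Pab(L + a)/(6LEI) = 114.4/EI
  at X: UDL 6: wL³/(24EI) = 289.4/EI
  at Y: UDL 6: wL³/(24EI) = 289.4/EI
  θ_X0 = 371.1/EI,  θ_Y0 = 403.8/EI
Flexibility coefficients: a unit moment at one end gives L/(3EI) there and L/(6EI) at the far end, so f₁₁ = f₂₂ = 3.5/EI and f₁₂ = f₂₁ = 1.75/EI.
Compatibility — zero rotation at each built-in end:
  3.5 M_X + 1.75 M_Y = 371.1
  1.75 M_X + 3.5 M_Y = 403.8
Solving the pair gives M_X = 64.45 kN·m and M_Y = 83.16 kN·m (hogging).

M_X = 64.45 kN·m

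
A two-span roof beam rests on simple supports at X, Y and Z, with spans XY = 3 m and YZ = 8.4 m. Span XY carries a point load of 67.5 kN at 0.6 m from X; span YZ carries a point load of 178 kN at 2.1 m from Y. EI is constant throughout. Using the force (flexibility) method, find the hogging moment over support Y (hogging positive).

Insert a hinge at Y; M_Y is the redundant, and each span becomes simply supported.
End slopes at the hinge Y, treating each span as simply supported:
  span XY: point load 67.5 at a = 0.6: Pab(L + a)/(6LEI) = 19.44/EI
  span YZ: point load 178 at a = 2.1: Pab(L + b)/(6LEI) = 686.9/EI
  relative rotation θ_0 = (19.44 + 686.9)/EI = 706.3/EI
A unit hogging moment at Y produces rotation L₁/(3EI) + L₂/(3EI) = 3.8/EI.
Compatibility: M_Y·(L₁+L₂)/(3EI) = θ_0, giving M_Y = 185.9 kN·m (hogging).

M_Y = 185.9 kN·m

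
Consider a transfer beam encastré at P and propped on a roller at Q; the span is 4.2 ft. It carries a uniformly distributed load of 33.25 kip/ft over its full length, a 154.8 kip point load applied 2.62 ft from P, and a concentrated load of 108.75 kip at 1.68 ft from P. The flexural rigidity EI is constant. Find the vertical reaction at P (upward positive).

R_P = 256.6 kip

Release the roller at Q. Primary structure: cantilever fixed at P.
Primary-structure tip deflection at Q by superposition:
  UDL 33.25: wL⁴/(8EI) = 1293/EI
  point load 154.8 at a = 2.62: Pa²(3L − a)/(6EI) = 1767/EI
  point load 108.75 at a = 1.68: Pa²(3L − a)/(6EI) = 558.6/EI
  δ_0 = 3619/EI
Tip deflection under a unit load at Q: L³/(3EI) = 24.7/EI.
Compatibility at Q: δ_0 − R_Q·δ_{QQ} = 0, so R_Q = 3619/24.7 = 146.6 kip.
Vertical equilibrium: R_P = ΣP − R_Q = 403.2 − 146.6 = 256.6 kip.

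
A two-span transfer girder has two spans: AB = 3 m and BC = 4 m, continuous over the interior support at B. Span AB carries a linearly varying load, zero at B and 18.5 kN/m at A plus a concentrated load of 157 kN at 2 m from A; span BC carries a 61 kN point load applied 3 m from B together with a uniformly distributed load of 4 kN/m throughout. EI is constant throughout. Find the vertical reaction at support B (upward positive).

R_B = 173.6 kN

Release continuity at B by inserting a hinge; the redundant is the internal moment M_B. The primary structure is two simply-supported spans AB and BC.
End slopes at the hinge B, treating each span as simply supported:
  span AB: triangular load, peak 18.5: 7w₀L³/(360EI) = 9.713/EI
  span AB: point load 157 at a = 2: Pab(L + a)/(6LEI) = 87.22/EI
  span BC: point load 61 at a = 3: Pab(L + b)/(6LEI) = 38.12/EI
  span BC: UDL 4: wL³/(24EI) = 10.67/EI
  relative rotation θ_0 = (96.93 + 48.79)/EI = 145.7/EI
A unit hogging moment at B produces rotation L₁/(3EI) + L₂/(3EI) = 2.333/EI.
Compatibility: M_B·(L₁+L₂)/(3EI) = θ_0, giving M_B = 62.45 kN·m (hogging).
Span AB, ΣM about A with M_B applied at B: R_B^{AB}·3 = 341.8 + 62.45, so R_B^{AB} = 134.7 kN and R_A = 184.8 − 134.7 = 50.02 kN.
Span BC, ΣM about C: R_B^{BC}·4 = 93 + 62.45, so R_B^{BC} = 38.86 kN and R_C = 77 − 38.86 = 38.14 kN.
R_B = 134.7 + 38.86 = 173.6 kN.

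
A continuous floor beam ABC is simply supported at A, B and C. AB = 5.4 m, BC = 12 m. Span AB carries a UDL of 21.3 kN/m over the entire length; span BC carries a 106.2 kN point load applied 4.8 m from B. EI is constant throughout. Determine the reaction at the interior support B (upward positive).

R_B = 173 kN

Take M_B as the redundant. Released structure: two simple spans AB and BC with a hinge at B.
Rotations at B on the released spans (each span's end-slope, ×1/EI):
  span AB: UDL 21.3: wL³/(24EI) = 139.7/EI
  span BC: point load 106.2 at a = 4.8: Pab(L + b)/(6LEI) = 978.7/EI
  relative rotation θ_0 = (139.7 + 978.7)/EI = 1118/EI
A unit hogging moment at B produces rotation L₁/(3EI) + L₂/(3EI) = 5.8/EI.
Compatibility: M_B·(L₁+L₂)/(3EI) = θ_0, giving M_B = 192.8 kN·m (hogging).
Span AB, ΣM about A with M_B applied at B: R_B^{AB}·5.4 = 310.6 + 192.8, so R_B^{AB} = 93.22 kN and R_A = 115 − 93.22 = 21.8 kN.
Span BC, ΣM about C: R_B^{BC}·12 = 764.6 + 192.8, so R_B^{BC} = 79.79 kN and R_C = 106.2 − 79.79 = 26.41 kN.
R_B = 93.22 + 79.79 = 173 kN.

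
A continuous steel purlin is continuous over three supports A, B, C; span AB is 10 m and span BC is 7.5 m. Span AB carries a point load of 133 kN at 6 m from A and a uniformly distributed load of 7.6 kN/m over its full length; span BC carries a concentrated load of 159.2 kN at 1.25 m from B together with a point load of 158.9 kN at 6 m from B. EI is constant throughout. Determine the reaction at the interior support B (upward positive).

R_B = 355.6 kN

Take M_B as the redundant. Released structure: two simple spans AB and BC with a hinge at B.
Discontinuity in slope at B on the released structure — sum the simple-span end rotations:
  span AB: point load 133 at a = 6: Pab(L + a)/(6LEI) = 851.2/EI
  span AB: UDL 7.6: wL³/(24EI) = 316.7/EI
  span BC: point load 159.2 at a = 1.25: Pab(L + b)/(6LEI) = 380/EI
  span BC: point load 158.9 at a = 6: Pab(L + b)/(6LEI) = 286/EI
  relative rotation θ_0 = (1168 + 666.1)/EI = 1834/EI
A unit hogging moment at B produces rotation L₁/(3EI) + L₂/(3EI) = 5.833/EI.
Slope continuity at B: θ_0 = M_B·5.833/EI, so M_B = 1834/5.833 = 314.4 kN·m (hogging).
Span AB, ΣM about A with M_B applied at B: R_B^{AB}·10 = 1178 + 314.4, so R_B^{AB} = 149.2 kN and R_A = 209 − 149.2 = 59.76 kN.
Span BC, ΣM about C: R_B^{BC}·7.5 = 1233 + 314.4, so R_B^{BC} = 206.4 kN and R_C = 318.1 − 206.4 = 111.7 kN.
R_B = 149.2 + 206.4 = 355.6 kN.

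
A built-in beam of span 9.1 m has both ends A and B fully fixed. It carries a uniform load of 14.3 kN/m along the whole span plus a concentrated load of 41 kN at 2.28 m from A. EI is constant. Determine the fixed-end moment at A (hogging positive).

M_A = 151.2 kN·m

Take the two fixed-end moments M_A, M_B as redundants; the released structure is the simple span AB.
End rotations of the released simple span under the applied load (×1/EI):
  at A: UDL 14.3: wL³/(24EI) = 449/EI
  at B: UDL 14.3: wL³/(24EI) = 449/EI
  at A: point load 41 at a = 2.28: Pab(L + b)/(6LEI) = 185.9/EI
  at B: point load 41 at a = 2.28: Pab(L + a)/(6LEI) = 132.9/EI
  θ_A0 = 634.9/EI,  θ_B0 = 581.9/EI
Flexibility coefficients: a unit moment at one end gives L/(3EI) there and L/(6EI) at the far end, so f₁₁ = f₂₂ = 3.033/EI and f₁₂ = f₂₁ = 1.517/EI.
Compatibility — zero rotation at each built-in end:
  3.033 M_A + 1.517 M_B = 634.9
  1.517 M_A + 3.033 M_B = 581.9
Solving the pair gives M_A = 151.2 kN·m and M_B = 116.2 kN·m (hogging).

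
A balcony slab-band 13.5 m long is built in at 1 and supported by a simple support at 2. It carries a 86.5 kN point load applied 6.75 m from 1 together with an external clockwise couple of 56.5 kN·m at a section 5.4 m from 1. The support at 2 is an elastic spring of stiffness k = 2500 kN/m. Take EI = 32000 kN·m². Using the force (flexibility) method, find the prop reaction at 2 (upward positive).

Remove the prop at 2; the released (primary) structure is a cantilever built in at 1.
Primary-structure tip deflection at 2 by superposition:
  point load 86.5 at a = 6.75: Pa²(3L − a)/(6EI) = 22169/EI
  clockwise couple 56.5 at a = 5.4: M₀a(2L − a)/(2EI) = 3295/EI
  δ_0 = 25464/EI
Tip deflection under a unit load at 2: L³/(3EI) = 820.1/EI.
With EI = 32000 kN·m²: δ_0 = 0.79575 m and δ_{22} = 0.025629 m/kN.
Compatibility — the spring shortens by R_2/k under the reaction it provides: δ_0 − R_2·δ_{22} = R_2/k. With 1/k = 0.0004 m/kN, R_2 = δ_0 / (δ_{22} + 1/k) = 0.79575 / (0.025629 + 0.0004) = 30.57 kN.

R_2 = 30.57 kN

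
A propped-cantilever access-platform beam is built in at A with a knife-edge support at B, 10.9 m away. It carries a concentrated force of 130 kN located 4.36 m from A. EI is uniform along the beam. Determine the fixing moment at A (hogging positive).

Choose R_B as the redundant. The primary structure is the cantilever fixed at A.
Free-end deflection of the primary structure under the applied loading (downward +):
  point load 130 at a = 4.36: Pa²(3L − a)/(6EI) = 11673/EI
Flexibility coefficient — unit upward force at B: δ_{BB} = L³/(3EI) = 431.7/EI.
The prop prevents deflection at B: R_B = δ_0/δ_{BB} = 11673/431.7 = 27.04 kN.
Moment equilibrium about A: M_A = Σ(load moments about A) − R_B·L = 566.8 − 27.04×10.9 = 272.1 kN·m.

M_A = 272.1 kN·m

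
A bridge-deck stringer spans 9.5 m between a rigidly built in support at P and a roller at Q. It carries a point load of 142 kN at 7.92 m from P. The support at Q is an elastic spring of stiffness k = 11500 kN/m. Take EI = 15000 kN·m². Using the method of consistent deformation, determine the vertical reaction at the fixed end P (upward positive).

R_P = 35.58 kN

Choose R_Q as the redundant. The primary structure is the cantilever fixed at P.
Downward deflection at the released point Q due to the loads:
  point load 142 at a = 7.92: Pa²(3L − a)/(6EI) = 30552/EI
Flexibility coefficient — unit upward force at Q: δ_{QQ} = L³/(3EI) = 285.8/EI.
With EI = 15000 kN·m²: δ_0 = 2.0368 m and δ_{QQ} = 0.019053 m/kN.
Compatibility — the spring shortens by R_Q/k under the reaction it provides: δ_0 − R_Q·δ_{QQ} = R_Q/k. With 1/k = 0.000087 m/kN, R_Q = δ_0 / (δ_{QQ} + 1/k) = 2.0368 / (0.019053 + 0.000087) = 106.4 kN.
Vertical equilibrium: R_P = ΣP − R_Q = 142 − 106.4 = 35.58 kN.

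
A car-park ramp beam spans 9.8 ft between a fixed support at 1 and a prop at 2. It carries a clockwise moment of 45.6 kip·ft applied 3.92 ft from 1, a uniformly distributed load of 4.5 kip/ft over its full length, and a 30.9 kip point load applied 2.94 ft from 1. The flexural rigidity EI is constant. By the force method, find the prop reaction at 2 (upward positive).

R_2 = 24.76 kip

Release the roller at 2. Primary structure: cantilever fixed at 1.
Primary-structure tip deflection at 2 by superposition:
  clockwise couple 45.6 at a = 3.92: M₀a(2L − a)/(2EI) = 1401/EI
  UDL 4.5: wL⁴/(8EI) = 5188/EI
  point load 30.9 at a = 2.94: Pa²(3L − a)/(6EI) = 1178/EI
  δ_0 = 7768/EI
Flexibility coefficient — unit upward force at 2: δ_{22} = L³/(3EI) = 313.7/EI.
Compatibility at 2: δ_0 − R_2·δ_{22} = 0, so R_2 = 7768/313.7 = 24.76 kip.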